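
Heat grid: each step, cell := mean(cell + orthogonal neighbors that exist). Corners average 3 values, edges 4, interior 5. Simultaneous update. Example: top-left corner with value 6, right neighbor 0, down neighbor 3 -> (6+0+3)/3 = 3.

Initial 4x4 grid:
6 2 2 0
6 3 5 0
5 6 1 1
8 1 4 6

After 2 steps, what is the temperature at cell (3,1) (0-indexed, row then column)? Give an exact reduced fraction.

Step 1: cell (3,1) = 19/4
Step 2: cell (3,1) = 937/240
Full grid after step 2:
  155/36 437/120 251/120 53/36
  1219/240 361/100 11/4 191/120
  1147/240 22/5 69/25 317/120
  47/9 937/240 889/240 26/9

Answer: 937/240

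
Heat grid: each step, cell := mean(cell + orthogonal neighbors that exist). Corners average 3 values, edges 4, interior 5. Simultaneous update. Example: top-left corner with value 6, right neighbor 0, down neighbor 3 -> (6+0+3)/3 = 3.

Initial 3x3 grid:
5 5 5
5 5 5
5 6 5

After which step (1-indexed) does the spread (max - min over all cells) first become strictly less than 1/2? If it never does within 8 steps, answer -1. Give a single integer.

Step 1: max=16/3, min=5, spread=1/3
  -> spread < 1/2 first at step 1
Step 2: max=1267/240, min=5, spread=67/240
Step 3: max=11237/2160, min=1007/200, spread=1807/10800
Step 4: max=4477963/864000, min=27361/5400, spread=33401/288000
Step 5: max=40109933/7776000, min=2743391/540000, spread=3025513/38880000
Step 6: max=16016926867/3110400000, min=146755949/28800000, spread=53531/995328
Step 7: max=959152925849/186624000000, min=39671116051/7776000000, spread=450953/11943936
Step 8: max=57496103560603/11197440000000, min=4766608610519/933120000000, spread=3799043/143327232

Answer: 1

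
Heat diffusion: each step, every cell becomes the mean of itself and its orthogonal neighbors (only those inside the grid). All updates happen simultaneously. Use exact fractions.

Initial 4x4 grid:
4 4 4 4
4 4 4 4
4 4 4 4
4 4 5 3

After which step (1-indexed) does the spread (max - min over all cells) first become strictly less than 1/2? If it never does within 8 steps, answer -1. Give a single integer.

Step 1: max=17/4, min=15/4, spread=1/2
Step 2: max=329/80, min=47/12, spread=47/240
  -> spread < 1/2 first at step 2
Step 3: max=9809/2400, min=9499/2400, spread=31/240
Step 4: max=87689/21600, min=95531/24000, spread=17111/216000
Step 5: max=8743073/2160000, min=861811/216000, spread=124963/2160000
Step 6: max=78610553/19440000, min=17262637/4320000, spread=1857373/38880000
Step 7: max=3767027/933120, min=155414183/38880000, spread=2317913/58320000
Step 8: max=70582205489/17496000000, min=23332186753/5832000000, spread=58564523/1749600000

Answer: 2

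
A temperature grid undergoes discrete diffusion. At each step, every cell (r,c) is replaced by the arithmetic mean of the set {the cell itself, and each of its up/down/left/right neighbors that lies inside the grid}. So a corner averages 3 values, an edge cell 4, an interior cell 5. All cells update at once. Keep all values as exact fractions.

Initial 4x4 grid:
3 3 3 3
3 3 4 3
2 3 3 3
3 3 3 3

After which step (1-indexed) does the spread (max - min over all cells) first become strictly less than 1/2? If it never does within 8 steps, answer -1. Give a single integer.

Step 1: max=13/4, min=8/3, spread=7/12
Step 2: max=161/50, min=329/120, spread=287/600
  -> spread < 1/2 first at step 2
Step 3: max=7567/2400, min=3029/1080, spread=7523/21600
Step 4: max=33971/10800, min=92861/32400, spread=2263/8100
Step 5: max=40433/12960, min=2802683/972000, spread=7181/30375
Step 6: max=6049093/1944000, min=84930863/29160000, spread=1451383/7290000
Step 7: max=902516567/291600000, min=2561054129/874800000, spread=36623893/218700000
Step 8: max=26984882681/8748000000, min=77259853631/26244000000, spread=923698603/6561000000

Answer: 2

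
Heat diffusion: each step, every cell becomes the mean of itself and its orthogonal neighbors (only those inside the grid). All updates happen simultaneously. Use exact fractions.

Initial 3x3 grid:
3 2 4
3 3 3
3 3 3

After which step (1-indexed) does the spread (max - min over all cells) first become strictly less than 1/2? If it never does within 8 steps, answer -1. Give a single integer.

Answer: 2

Derivation:
Step 1: max=13/4, min=8/3, spread=7/12
Step 2: max=37/12, min=43/15, spread=13/60
  -> spread < 1/2 first at step 2
Step 3: max=14627/4800, min=388/135, spread=7483/43200
Step 4: max=130657/43200, min=315779/108000, spread=21727/216000
Step 5: max=17282681/5760000, min=2848289/972000, spread=10906147/155520000
Step 6: max=465854713/155520000, min=343719941/116640000, spread=36295/746496
Step 7: max=27861362411/9331200000, min=5164284163/1749600000, spread=305773/8957952
Step 8: max=1669554305617/559872000000, min=1242103420619/419904000000, spread=2575951/107495424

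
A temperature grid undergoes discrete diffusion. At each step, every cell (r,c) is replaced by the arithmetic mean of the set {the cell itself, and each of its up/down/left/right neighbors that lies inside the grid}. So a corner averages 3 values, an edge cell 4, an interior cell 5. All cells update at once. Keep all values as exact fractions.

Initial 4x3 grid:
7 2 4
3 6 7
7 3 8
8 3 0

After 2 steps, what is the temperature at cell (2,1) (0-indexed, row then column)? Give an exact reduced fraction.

Step 1: cell (2,1) = 27/5
Step 2: cell (2,1) = 457/100
Full grid after step 2:
  29/6 1037/240 46/9
  24/5 527/100 1157/240
  28/5 457/100 1189/240
  59/12 557/120 35/9

Answer: 457/100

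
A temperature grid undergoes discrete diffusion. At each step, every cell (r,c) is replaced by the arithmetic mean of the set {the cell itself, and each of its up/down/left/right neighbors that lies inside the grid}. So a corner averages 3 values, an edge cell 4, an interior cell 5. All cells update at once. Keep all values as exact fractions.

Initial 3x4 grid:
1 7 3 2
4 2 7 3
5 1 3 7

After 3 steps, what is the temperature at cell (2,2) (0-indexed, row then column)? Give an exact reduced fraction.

Step 1: cell (2,2) = 9/2
Step 2: cell (2,2) = 911/240
Step 3: cell (2,2) = 29483/7200
Full grid after step 3:
  37/10 2159/600 14429/3600 8251/2160
  6047/1800 22919/6000 473/125 20137/4800
  7457/2160 24983/7200 29483/7200 2189/540

Answer: 29483/7200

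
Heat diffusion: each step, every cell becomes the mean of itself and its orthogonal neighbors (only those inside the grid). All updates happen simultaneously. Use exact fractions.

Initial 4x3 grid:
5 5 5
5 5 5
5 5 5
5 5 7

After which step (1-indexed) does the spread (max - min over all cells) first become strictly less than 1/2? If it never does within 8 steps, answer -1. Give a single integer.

Answer: 3

Derivation:
Step 1: max=17/3, min=5, spread=2/3
Step 2: max=50/9, min=5, spread=5/9
Step 3: max=581/108, min=5, spread=41/108
  -> spread < 1/2 first at step 3
Step 4: max=69017/12960, min=5, spread=4217/12960
Step 5: max=4097149/777600, min=18079/3600, spread=38417/155520
Step 6: max=244480211/46656000, min=362597/72000, spread=1903471/9331200
Step 7: max=14597789089/2799360000, min=10915759/2160000, spread=18038617/111974400
Step 8: max=873076182851/167961600000, min=984926759/194400000, spread=883978523/6718464000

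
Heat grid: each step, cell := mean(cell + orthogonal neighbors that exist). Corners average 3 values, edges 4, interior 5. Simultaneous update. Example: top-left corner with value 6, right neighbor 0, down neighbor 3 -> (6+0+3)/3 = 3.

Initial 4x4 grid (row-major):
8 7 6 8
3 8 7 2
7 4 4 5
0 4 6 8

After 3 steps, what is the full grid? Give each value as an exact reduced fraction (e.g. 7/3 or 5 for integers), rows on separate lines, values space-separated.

Answer: 4451/720 15247/2400 44069/7200 6277/1080
2287/400 11397/2000 3431/600 40349/7200
16607/3600 1517/300 31547/6000 7729/1440
2311/540 16097/3600 3677/720 11597/2160

Derivation:
After step 1:
  6 29/4 7 16/3
  13/2 29/5 27/5 11/2
  7/2 27/5 26/5 19/4
  11/3 7/2 11/2 19/3
After step 2:
  79/12 521/80 1499/240 107/18
  109/20 607/100 289/50 1259/240
  143/30 117/25 21/4 1307/240
  32/9 271/60 77/15 199/36
After step 3:
  4451/720 15247/2400 44069/7200 6277/1080
  2287/400 11397/2000 3431/600 40349/7200
  16607/3600 1517/300 31547/6000 7729/1440
  2311/540 16097/3600 3677/720 11597/2160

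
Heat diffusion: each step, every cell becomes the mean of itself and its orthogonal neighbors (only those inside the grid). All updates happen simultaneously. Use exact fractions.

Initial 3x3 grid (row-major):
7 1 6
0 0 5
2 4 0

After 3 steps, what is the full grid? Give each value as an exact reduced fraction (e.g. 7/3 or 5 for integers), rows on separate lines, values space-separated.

After step 1:
  8/3 7/2 4
  9/4 2 11/4
  2 3/2 3
After step 2:
  101/36 73/24 41/12
  107/48 12/5 47/16
  23/12 17/8 29/12
After step 3:
  1163/432 4199/1440 451/144
  6733/2880 191/75 2681/960
  301/144 1063/480 359/144

Answer: 1163/432 4199/1440 451/144
6733/2880 191/75 2681/960
301/144 1063/480 359/144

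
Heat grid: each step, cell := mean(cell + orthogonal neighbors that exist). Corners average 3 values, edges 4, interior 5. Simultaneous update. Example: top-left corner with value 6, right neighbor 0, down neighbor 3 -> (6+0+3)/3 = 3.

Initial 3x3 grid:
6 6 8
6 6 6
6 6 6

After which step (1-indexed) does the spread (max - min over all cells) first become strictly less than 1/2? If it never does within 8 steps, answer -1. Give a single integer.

Step 1: max=20/3, min=6, spread=2/3
Step 2: max=59/9, min=6, spread=5/9
Step 3: max=689/108, min=6, spread=41/108
  -> spread < 1/2 first at step 3
Step 4: max=41011/6480, min=1091/180, spread=347/1296
Step 5: max=2439737/388800, min=10957/1800, spread=2921/15552
Step 6: max=145796539/23328000, min=1321483/216000, spread=24611/186624
Step 7: max=8716802033/1399680000, min=29816741/4860000, spread=207329/2239488
Step 8: max=521914752451/83980800000, min=1594001599/259200000, spread=1746635/26873856

Answer: 3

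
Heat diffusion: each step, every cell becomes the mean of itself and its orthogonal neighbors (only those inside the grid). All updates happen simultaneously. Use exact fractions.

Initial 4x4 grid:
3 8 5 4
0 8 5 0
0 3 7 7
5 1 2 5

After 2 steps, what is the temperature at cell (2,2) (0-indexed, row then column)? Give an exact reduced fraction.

Step 1: cell (2,2) = 24/5
Step 2: cell (2,2) = 221/50
Full grid after step 2:
  149/36 599/120 39/8 25/6
  793/240 447/100 241/50 67/16
  211/80 363/100 221/50 1093/240
  9/4 123/40 479/120 79/18

Answer: 221/50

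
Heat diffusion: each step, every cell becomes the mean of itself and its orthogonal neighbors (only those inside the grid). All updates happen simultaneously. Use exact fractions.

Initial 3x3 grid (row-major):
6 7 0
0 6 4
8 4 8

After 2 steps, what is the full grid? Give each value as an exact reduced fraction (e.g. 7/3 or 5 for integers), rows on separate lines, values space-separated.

Answer: 169/36 339/80 155/36
263/60 499/100 177/40
31/6 601/120 49/9

Derivation:
After step 1:
  13/3 19/4 11/3
  5 21/5 9/2
  4 13/2 16/3
After step 2:
  169/36 339/80 155/36
  263/60 499/100 177/40
  31/6 601/120 49/9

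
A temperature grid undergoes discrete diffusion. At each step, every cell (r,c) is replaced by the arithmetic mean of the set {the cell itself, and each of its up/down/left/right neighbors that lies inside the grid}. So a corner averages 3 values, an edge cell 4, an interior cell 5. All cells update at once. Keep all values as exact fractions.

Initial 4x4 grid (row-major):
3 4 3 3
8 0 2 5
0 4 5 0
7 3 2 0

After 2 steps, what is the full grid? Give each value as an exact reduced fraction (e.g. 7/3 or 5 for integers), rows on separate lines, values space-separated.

Answer: 41/12 141/40 73/24 55/18
161/40 57/20 147/50 35/12
397/120 347/100 13/5 31/15
145/36 367/120 293/120 17/9

Derivation:
After step 1:
  5 5/2 3 11/3
  11/4 18/5 3 5/2
  19/4 12/5 13/5 5/2
  10/3 4 5/2 2/3
After step 2:
  41/12 141/40 73/24 55/18
  161/40 57/20 147/50 35/12
  397/120 347/100 13/5 31/15
  145/36 367/120 293/120 17/9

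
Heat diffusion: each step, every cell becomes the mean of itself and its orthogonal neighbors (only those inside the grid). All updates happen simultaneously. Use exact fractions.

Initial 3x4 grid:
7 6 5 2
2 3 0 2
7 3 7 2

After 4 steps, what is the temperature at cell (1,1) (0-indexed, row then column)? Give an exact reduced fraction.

Step 1: cell (1,1) = 14/5
Step 2: cell (1,1) = 106/25
Step 3: cell (1,1) = 7577/2000
Step 4: cell (1,1) = 160751/40000
Full grid after step 4:
  21047/4800 7873/2000 10577/3000 65569/21600
  1211267/288000 160751/40000 596017/180000 1341683/432000
  182923/43200 7623/2000 188011/54000 196957/64800

Answer: 160751/40000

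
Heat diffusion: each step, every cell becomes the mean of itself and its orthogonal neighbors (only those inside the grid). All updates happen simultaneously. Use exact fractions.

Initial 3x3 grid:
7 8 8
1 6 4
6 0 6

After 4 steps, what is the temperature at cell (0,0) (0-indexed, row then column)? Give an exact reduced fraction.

Step 1: cell (0,0) = 16/3
Step 2: cell (0,0) = 211/36
Step 3: cell (0,0) = 11333/2160
Step 4: cell (0,0) = 688951/129600
Full grid after step 4:
  688951/129600 1558789/288000 736751/129600
  1006123/216000 1810379/360000 364291/72000
  280763/64800 1864871/432000 303863/64800

Answer: 688951/129600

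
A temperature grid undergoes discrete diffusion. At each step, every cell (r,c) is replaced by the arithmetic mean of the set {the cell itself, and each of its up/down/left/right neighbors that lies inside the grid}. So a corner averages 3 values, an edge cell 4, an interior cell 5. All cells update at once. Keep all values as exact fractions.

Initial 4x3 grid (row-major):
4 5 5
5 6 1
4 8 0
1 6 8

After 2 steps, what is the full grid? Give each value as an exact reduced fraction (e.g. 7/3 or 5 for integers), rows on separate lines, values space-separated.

Answer: 173/36 55/12 35/9
227/48 451/100 191/48
1063/240 243/50 1003/240
167/36 1133/240 44/9

Derivation:
After step 1:
  14/3 5 11/3
  19/4 5 3
  9/2 24/5 17/4
  11/3 23/4 14/3
After step 2:
  173/36 55/12 35/9
  227/48 451/100 191/48
  1063/240 243/50 1003/240
  167/36 1133/240 44/9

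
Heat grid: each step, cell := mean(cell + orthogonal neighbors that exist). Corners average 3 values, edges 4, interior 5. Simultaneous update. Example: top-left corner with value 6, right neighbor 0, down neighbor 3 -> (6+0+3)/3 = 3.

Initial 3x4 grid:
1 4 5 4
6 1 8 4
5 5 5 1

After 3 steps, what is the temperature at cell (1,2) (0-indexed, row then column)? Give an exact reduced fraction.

Step 1: cell (1,2) = 23/5
Step 2: cell (1,2) = 473/100
Step 3: cell (1,2) = 6343/1500
Full grid after step 3:
  8353/2160 13907/3600 7961/1800 9341/2160
  18671/4800 2171/500 6343/1500 63293/14400
  593/135 30539/7200 31919/7200 1117/270

Answer: 6343/1500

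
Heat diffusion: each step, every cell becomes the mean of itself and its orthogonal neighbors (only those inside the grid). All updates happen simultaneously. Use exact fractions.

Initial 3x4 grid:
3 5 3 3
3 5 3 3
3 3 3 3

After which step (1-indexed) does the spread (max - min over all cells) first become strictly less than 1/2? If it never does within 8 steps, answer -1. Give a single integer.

Answer: 4

Derivation:
Step 1: max=4, min=3, spread=1
Step 2: max=449/120, min=3, spread=89/120
Step 3: max=493/135, min=373/120, spread=587/1080
Step 4: max=234217/64800, min=3793/1200, spread=5879/12960
  -> spread < 1/2 first at step 4
Step 5: max=13861553/3888000, min=10849/3375, spread=272701/777600
Step 6: max=824295967/233280000, min=21049247/6480000, spread=2660923/9331200
Step 7: max=49048929053/13996800000, min=141614797/43200000, spread=126629393/559872000
Step 8: max=2925039199927/839808000000, min=76974183307/23328000000, spread=1231748807/6718464000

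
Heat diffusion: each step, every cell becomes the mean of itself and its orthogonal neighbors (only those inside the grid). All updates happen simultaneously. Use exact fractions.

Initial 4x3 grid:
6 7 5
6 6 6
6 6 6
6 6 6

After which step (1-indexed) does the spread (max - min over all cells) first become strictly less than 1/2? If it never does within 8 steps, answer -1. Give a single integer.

Answer: 2

Derivation:
Step 1: max=19/3, min=23/4, spread=7/12
Step 2: max=92/15, min=71/12, spread=13/60
  -> spread < 1/2 first at step 2
Step 3: max=827/135, min=14299/2400, spread=3629/21600
Step 4: max=196801/32400, min=143531/24000, spread=60683/648000
Step 5: max=5897947/972000, min=1293811/216000, spread=30319/388800
Step 6: max=352920953/58320000, min=38870767/6480000, spread=61681/1166400
Step 7: max=10578147701/1749600000, min=1166569639/194400000, spread=1580419/34992000
Step 8: max=633989917609/104976000000, min=70051225901/11664000000, spread=7057769/209952000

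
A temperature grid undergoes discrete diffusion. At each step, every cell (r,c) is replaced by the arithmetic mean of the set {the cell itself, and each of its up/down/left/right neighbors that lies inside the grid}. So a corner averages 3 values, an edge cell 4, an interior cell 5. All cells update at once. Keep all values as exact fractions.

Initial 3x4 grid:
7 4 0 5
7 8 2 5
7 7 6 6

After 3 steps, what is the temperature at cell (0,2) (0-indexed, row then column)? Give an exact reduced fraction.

Answer: 14869/3600

Derivation:
Step 1: cell (0,2) = 11/4
Step 2: cell (0,2) = 451/120
Step 3: cell (0,2) = 14869/3600
Full grid after step 3:
  1379/240 761/150 14869/3600 527/135
  30367/4800 2767/500 9573/2000 10531/2400
  2371/360 4917/800 38413/7200 10867/2160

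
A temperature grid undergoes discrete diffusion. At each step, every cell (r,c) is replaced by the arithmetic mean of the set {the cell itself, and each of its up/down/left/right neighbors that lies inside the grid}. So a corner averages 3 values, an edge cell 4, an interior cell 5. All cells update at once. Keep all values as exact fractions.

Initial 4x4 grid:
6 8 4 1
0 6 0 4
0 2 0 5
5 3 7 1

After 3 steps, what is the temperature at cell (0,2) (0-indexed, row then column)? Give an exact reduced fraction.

Answer: 8321/2400

Derivation:
Step 1: cell (0,2) = 13/4
Step 2: cell (0,2) = 301/80
Step 3: cell (0,2) = 8321/2400
Full grid after step 3:
  1079/270 28867/7200 8321/2400 2251/720
  24397/7200 4987/1500 6169/2000 289/100
  20317/7200 17113/6000 2239/750 649/225
  5947/2160 5503/1800 5537/1800 1757/540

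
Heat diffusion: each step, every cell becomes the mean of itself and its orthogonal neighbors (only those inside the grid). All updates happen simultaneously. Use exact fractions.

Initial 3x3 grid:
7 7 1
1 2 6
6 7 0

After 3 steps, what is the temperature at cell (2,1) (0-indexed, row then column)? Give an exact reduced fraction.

Answer: 18829/4800

Derivation:
Step 1: cell (2,1) = 15/4
Step 2: cell (2,1) = 347/80
Step 3: cell (2,1) = 18829/4800
Full grid after step 3:
  363/80 59537/14400 4433/1080
  15203/3600 25519/6000 17879/4800
  9391/2160 18829/4800 1057/270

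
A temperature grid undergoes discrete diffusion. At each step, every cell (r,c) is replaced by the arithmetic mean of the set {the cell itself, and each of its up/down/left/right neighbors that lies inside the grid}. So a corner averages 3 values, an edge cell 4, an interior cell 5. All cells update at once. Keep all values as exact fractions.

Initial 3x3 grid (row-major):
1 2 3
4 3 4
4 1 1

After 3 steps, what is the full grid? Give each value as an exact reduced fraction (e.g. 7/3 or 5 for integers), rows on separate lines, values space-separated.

Answer: 5693/2160 37441/14400 79/30
2401/900 15767/6000 4099/1600
1931/720 12247/4800 449/180

Derivation:
After step 1:
  7/3 9/4 3
  3 14/5 11/4
  3 9/4 2
After step 2:
  91/36 623/240 8/3
  167/60 261/100 211/80
  11/4 201/80 7/3
After step 3:
  5693/2160 37441/14400 79/30
  2401/900 15767/6000 4099/1600
  1931/720 12247/4800 449/180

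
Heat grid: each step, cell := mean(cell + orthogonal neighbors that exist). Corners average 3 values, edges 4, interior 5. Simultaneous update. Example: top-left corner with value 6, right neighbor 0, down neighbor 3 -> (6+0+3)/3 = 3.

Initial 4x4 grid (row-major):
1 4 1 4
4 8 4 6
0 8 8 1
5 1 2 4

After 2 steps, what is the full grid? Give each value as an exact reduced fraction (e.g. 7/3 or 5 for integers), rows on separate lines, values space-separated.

After step 1:
  3 7/2 13/4 11/3
  13/4 28/5 27/5 15/4
  17/4 5 23/5 19/4
  2 4 15/4 7/3
After step 2:
  13/4 307/80 949/240 32/9
  161/40 91/20 113/25 527/120
  29/8 469/100 47/10 463/120
  41/12 59/16 881/240 65/18

Answer: 13/4 307/80 949/240 32/9
161/40 91/20 113/25 527/120
29/8 469/100 47/10 463/120
41/12 59/16 881/240 65/18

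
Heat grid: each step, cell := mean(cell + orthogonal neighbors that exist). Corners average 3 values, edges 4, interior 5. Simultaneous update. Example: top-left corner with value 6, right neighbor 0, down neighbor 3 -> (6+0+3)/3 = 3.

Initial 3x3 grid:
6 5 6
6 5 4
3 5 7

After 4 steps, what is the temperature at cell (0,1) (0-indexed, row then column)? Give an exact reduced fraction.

Answer: 453439/86400

Derivation:
Step 1: cell (0,1) = 11/2
Step 2: cell (0,1) = 127/24
Step 3: cell (0,1) = 7637/1440
Step 4: cell (0,1) = 453439/86400
Full grid after step 4:
  67817/12960 453439/86400 5701/1080
  221857/43200 93409/18000 450389/86400
  32881/6480 18361/3600 66997/12960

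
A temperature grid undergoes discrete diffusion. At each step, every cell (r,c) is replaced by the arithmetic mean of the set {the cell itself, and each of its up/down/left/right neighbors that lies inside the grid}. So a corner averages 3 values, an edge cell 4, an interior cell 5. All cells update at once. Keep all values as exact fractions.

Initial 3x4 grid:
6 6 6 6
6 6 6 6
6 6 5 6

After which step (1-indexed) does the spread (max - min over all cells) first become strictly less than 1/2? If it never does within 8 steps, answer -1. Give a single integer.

Answer: 1

Derivation:
Step 1: max=6, min=17/3, spread=1/3
  -> spread < 1/2 first at step 1
Step 2: max=6, min=689/120, spread=31/120
Step 3: max=6, min=6269/1080, spread=211/1080
Step 4: max=10753/1800, min=631103/108000, spread=14077/108000
Step 5: max=644317/108000, min=5691593/972000, spread=5363/48600
Step 6: max=357131/60000, min=171219191/29160000, spread=93859/1166400
Step 7: max=577863533/97200000, min=10287325519/1749600000, spread=4568723/69984000
Step 8: max=17314381111/2916000000, min=618075564371/104976000000, spread=8387449/167961600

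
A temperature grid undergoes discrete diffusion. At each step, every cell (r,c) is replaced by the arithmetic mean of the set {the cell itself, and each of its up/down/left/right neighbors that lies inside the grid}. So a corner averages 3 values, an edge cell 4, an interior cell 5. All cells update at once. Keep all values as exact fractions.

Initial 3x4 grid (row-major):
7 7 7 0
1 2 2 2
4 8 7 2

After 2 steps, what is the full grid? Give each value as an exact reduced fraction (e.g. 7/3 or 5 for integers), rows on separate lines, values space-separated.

After step 1:
  5 23/4 4 3
  7/2 4 4 3/2
  13/3 21/4 19/4 11/3
After step 2:
  19/4 75/16 67/16 17/6
  101/24 9/2 73/20 73/24
  157/36 55/12 53/12 119/36

Answer: 19/4 75/16 67/16 17/6
101/24 9/2 73/20 73/24
157/36 55/12 53/12 119/36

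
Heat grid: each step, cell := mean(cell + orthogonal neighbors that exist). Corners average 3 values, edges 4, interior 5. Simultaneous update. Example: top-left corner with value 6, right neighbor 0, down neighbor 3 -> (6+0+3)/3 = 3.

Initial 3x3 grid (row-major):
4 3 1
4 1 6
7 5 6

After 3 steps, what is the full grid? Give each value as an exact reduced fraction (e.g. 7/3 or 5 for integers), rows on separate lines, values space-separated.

After step 1:
  11/3 9/4 10/3
  4 19/5 7/2
  16/3 19/4 17/3
After step 2:
  119/36 261/80 109/36
  21/5 183/50 163/40
  169/36 391/80 167/36
After step 3:
  7753/2160 15907/4800 7463/2160
  793/200 4017/1000 9241/2400
  9923/2160 21457/4800 9793/2160

Answer: 7753/2160 15907/4800 7463/2160
793/200 4017/1000 9241/2400
9923/2160 21457/4800 9793/2160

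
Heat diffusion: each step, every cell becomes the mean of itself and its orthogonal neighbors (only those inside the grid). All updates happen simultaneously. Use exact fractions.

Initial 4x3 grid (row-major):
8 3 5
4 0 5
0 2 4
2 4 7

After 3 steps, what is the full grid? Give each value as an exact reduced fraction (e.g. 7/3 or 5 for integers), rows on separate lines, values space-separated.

Answer: 337/90 6767/1800 2117/540
1251/400 2563/750 3271/900
3313/1200 6103/2000 187/50
385/144 5279/1600 545/144

Derivation:
After step 1:
  5 4 13/3
  3 14/5 7/2
  2 2 9/2
  2 15/4 5
After step 2:
  4 121/30 71/18
  16/5 153/50 227/60
  9/4 301/100 15/4
  31/12 51/16 53/12
After step 3:
  337/90 6767/1800 2117/540
  1251/400 2563/750 3271/900
  3313/1200 6103/2000 187/50
  385/144 5279/1600 545/144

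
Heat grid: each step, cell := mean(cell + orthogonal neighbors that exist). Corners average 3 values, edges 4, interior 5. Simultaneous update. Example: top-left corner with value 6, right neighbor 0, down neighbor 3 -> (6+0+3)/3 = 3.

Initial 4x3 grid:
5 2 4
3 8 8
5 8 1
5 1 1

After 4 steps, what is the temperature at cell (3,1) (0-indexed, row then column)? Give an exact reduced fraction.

Step 1: cell (3,1) = 15/4
Step 2: cell (3,1) = 781/240
Step 3: cell (3,1) = 55223/14400
Step 4: cell (3,1) = 3374197/864000
Full grid after step 4:
  614833/129600 1382459/288000 620483/129600
  513259/108000 188297/40000 1008643/216000
  481649/108000 1577873/360000 299641/72000
  541793/129600 3374197/864000 164381/43200

Answer: 3374197/864000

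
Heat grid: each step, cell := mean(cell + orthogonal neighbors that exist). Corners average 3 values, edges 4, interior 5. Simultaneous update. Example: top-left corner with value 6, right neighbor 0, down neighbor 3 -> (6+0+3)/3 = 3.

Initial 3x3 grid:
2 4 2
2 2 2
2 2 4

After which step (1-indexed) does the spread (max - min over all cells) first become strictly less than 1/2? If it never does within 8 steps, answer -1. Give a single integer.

Step 1: max=8/3, min=2, spread=2/3
Step 2: max=307/120, min=13/6, spread=47/120
  -> spread < 1/2 first at step 2
Step 3: max=1381/540, min=91/40, spread=61/216
Step 4: max=81437/32400, min=50033/21600, spread=511/2592
Step 5: max=4847089/1944000, min=3051851/1296000, spread=4309/31104
Step 6: max=288263633/116640000, min=61538099/25920000, spread=36295/373248
Step 7: max=17205843901/6998400000, min=11152049059/4665600000, spread=305773/4478976
Step 8: max=1027905511397/419904000000, min=671853929473/279936000000, spread=2575951/53747712

Answer: 2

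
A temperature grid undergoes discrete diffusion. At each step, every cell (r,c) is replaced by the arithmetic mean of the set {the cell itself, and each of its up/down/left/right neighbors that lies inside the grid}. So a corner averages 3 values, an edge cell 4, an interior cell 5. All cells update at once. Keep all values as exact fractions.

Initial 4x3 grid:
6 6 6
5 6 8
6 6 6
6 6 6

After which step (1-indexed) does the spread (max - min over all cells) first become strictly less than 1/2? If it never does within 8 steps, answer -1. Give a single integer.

Answer: 3

Derivation:
Step 1: max=20/3, min=17/3, spread=1
Step 2: max=97/15, min=209/36, spread=119/180
Step 3: max=1709/270, min=21251/3600, spread=4607/10800
  -> spread < 1/2 first at step 3
Step 4: max=674897/108000, min=214429/36000, spread=3161/10800
Step 5: max=6031157/972000, min=1940549/324000, spread=20951/97200
Step 6: max=179914559/29160000, min=14614007/2430000, spread=181859/1166400
Step 7: max=10758624481/1749600000, min=1758290651/291600000, spread=8355223/69984000
Step 8: max=643775498129/104976000000, min=6608960599/1093500000, spread=14904449/167961600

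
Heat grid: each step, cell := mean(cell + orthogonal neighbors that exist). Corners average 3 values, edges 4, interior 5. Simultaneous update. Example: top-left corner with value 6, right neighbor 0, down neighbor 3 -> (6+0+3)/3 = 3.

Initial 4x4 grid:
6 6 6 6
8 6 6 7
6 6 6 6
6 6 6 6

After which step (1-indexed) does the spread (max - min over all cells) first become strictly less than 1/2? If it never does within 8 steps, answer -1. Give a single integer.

Step 1: max=20/3, min=6, spread=2/3
Step 2: max=391/60, min=6, spread=31/60
Step 3: max=3451/540, min=1813/300, spread=469/1350
  -> spread < 1/2 first at step 3
Step 4: max=102529/16200, min=54703/9000, spread=10159/40500
Step 5: max=3066019/486000, min=1975237/324000, spread=206327/972000
Step 6: max=45803009/7290000, min=59360173/9720000, spread=5131517/29160000
Step 7: max=2741350771/437400000, min=356849969/58320000, spread=129952007/874800000
Step 8: max=641015243/102515625, min=53609738137/8748000000, spread=3270687797/26244000000

Answer: 3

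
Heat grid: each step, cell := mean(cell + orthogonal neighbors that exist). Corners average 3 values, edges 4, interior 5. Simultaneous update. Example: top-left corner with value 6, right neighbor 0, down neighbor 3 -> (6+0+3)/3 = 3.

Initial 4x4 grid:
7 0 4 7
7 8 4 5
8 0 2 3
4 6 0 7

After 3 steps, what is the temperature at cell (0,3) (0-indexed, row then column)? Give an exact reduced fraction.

Step 1: cell (0,3) = 16/3
Step 2: cell (0,3) = 83/18
Step 3: cell (0,3) = 5023/1080
Full grid after step 3:
  10843/2160 17621/3600 15481/3600 5023/1080
  39007/7200 26137/6000 13207/3000 3739/900
  11333/2400 4497/1000 20987/6000 1787/450
  1733/360 3011/800 26507/7200 7313/2160

Answer: 5023/1080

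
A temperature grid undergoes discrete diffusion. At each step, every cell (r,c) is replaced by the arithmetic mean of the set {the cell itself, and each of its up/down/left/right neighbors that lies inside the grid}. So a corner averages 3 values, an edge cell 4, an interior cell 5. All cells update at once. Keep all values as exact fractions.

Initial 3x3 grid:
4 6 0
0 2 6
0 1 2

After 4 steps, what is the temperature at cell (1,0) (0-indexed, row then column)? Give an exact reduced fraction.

Answer: 38141/17280

Derivation:
Step 1: cell (1,0) = 3/2
Step 2: cell (1,0) = 49/24
Step 3: cell (1,0) = 571/288
Step 4: cell (1,0) = 38141/17280
Full grid after step 4:
  6467/2592 12139/4320 2519/864
  38141/17280 34289/14400 15637/5760
  9493/5184 73127/34560 4019/1728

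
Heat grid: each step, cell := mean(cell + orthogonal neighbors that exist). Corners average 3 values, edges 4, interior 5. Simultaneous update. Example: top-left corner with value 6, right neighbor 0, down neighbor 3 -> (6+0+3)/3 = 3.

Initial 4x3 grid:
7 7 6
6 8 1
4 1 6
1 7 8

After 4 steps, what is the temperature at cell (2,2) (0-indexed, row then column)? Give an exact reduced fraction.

Step 1: cell (2,2) = 4
Step 2: cell (2,2) = 429/80
Step 3: cell (2,2) = 3857/800
Step 4: cell (2,2) = 40643/8000
Full grid after step 4:
  372853/64800 299129/54000 358003/64800
  1125451/216000 482659/90000 1109701/216000
  349537/72000 572387/120000 40643/8000
  64589/14400 1382993/288000 209467/43200

Answer: 40643/8000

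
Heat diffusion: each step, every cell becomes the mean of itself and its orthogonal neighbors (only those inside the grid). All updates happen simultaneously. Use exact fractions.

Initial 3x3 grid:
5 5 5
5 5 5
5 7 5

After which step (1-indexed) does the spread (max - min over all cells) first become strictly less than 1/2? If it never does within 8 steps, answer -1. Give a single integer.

Step 1: max=17/3, min=5, spread=2/3
Step 2: max=667/120, min=5, spread=67/120
Step 3: max=5837/1080, min=507/100, spread=1807/5400
  -> spread < 1/2 first at step 3
Step 4: max=2317963/432000, min=13861/2700, spread=33401/144000
Step 5: max=20669933/3888000, min=1393391/270000, spread=3025513/19440000
Step 6: max=8240926867/1555200000, min=74755949/14400000, spread=53531/497664
Step 7: max=492592925849/93312000000, min=20231116051/3888000000, spread=450953/5971968
Step 8: max=29502503560603/5598720000000, min=2433808610519/466560000000, spread=3799043/71663616

Answer: 3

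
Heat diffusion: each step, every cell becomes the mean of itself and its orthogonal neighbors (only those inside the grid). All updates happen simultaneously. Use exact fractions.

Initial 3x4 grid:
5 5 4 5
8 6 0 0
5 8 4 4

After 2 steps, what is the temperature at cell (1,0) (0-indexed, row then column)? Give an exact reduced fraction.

Step 1: cell (1,0) = 6
Step 2: cell (1,0) = 61/10
Full grid after step 2:
  17/3 199/40 143/40 35/12
  61/10 499/100 359/100 643/240
  25/4 443/80 913/240 107/36

Answer: 61/10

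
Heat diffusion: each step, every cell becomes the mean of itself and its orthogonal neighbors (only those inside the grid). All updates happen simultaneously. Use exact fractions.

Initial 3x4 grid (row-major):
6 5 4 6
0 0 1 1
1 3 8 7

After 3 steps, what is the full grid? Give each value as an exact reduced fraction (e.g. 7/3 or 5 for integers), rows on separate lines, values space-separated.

Answer: 3059/1080 22561/7200 25351/7200 4049/1080
11809/4800 5681/2000 6981/2000 18869/4800
2479/1080 20411/7200 26501/7200 4489/1080

Derivation:
After step 1:
  11/3 15/4 4 11/3
  7/4 9/5 14/5 15/4
  4/3 3 19/4 16/3
After step 2:
  55/18 793/240 853/240 137/36
  171/80 131/50 171/50 311/80
  73/36 653/240 953/240 83/18
After step 3:
  3059/1080 22561/7200 25351/7200 4049/1080
  11809/4800 5681/2000 6981/2000 18869/4800
  2479/1080 20411/7200 26501/7200 4489/1080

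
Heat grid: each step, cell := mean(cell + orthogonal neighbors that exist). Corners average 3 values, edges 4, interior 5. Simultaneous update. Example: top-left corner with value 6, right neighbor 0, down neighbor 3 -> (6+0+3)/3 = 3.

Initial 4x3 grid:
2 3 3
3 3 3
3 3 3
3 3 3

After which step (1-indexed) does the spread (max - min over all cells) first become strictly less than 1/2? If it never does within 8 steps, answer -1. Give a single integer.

Answer: 1

Derivation:
Step 1: max=3, min=8/3, spread=1/3
  -> spread < 1/2 first at step 1
Step 2: max=3, min=49/18, spread=5/18
Step 3: max=3, min=607/216, spread=41/216
Step 4: max=3, min=73543/25920, spread=4217/25920
Step 5: max=21521/7200, min=4456451/1555200, spread=38417/311040
Step 6: max=429403/144000, min=268735789/93312000, spread=1903471/18662400
Step 7: max=12844241/4320000, min=16195170911/5598720000, spread=18038617/223948800
Step 8: max=1153473241/388800000, min=974501417149/335923200000, spread=883978523/13436928000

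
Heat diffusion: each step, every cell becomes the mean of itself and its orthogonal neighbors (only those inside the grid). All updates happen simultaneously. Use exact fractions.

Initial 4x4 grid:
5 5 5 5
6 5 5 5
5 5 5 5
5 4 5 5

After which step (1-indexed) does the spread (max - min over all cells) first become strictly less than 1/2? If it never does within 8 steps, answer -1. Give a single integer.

Answer: 3

Derivation:
Step 1: max=16/3, min=14/3, spread=2/3
Step 2: max=631/120, min=569/120, spread=31/60
Step 3: max=5611/1080, min=5833/1200, spread=3613/10800
  -> spread < 1/2 first at step 3
Step 4: max=33293/6480, min=527849/108000, spread=81103/324000
Step 5: max=4975891/972000, min=5307103/1080000, spread=1994983/9720000
Step 6: max=29695013/5832000, min=47946413/9720000, spread=2317913/14580000
Step 7: max=4441159531/874800000, min=4803196723/972000000, spread=1182824803/8748000000
Step 8: max=26567609693/5248800000, min=43295000933/8748000000, spread=1476522833/13122000000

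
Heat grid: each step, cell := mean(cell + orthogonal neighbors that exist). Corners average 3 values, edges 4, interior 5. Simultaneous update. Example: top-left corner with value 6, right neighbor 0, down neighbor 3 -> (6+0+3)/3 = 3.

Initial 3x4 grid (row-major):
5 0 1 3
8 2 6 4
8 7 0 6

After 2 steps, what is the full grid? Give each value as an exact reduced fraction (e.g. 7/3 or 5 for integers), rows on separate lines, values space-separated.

Answer: 145/36 403/120 293/120 119/36
447/80 96/25 96/25 267/80
53/9 319/60 56/15 77/18

Derivation:
After step 1:
  13/3 2 5/2 8/3
  23/4 23/5 13/5 19/4
  23/3 17/4 19/4 10/3
After step 2:
  145/36 403/120 293/120 119/36
  447/80 96/25 96/25 267/80
  53/9 319/60 56/15 77/18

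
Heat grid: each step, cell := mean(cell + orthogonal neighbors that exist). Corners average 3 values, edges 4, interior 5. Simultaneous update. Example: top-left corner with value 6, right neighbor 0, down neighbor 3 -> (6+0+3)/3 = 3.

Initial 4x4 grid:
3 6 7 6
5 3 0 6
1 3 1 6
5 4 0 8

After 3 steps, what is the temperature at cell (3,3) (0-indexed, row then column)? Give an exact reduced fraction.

Step 1: cell (3,3) = 14/3
Step 2: cell (3,3) = 79/18
Step 3: cell (3,3) = 211/54
Full grid after step 3:
  2191/540 941/225 4051/900 10709/2160
  6403/1800 1342/375 23927/6000 32003/7200
  5777/1800 18677/6000 5119/1500 29923/7200
  6719/2160 22253/7200 24973/7200 211/54

Answer: 211/54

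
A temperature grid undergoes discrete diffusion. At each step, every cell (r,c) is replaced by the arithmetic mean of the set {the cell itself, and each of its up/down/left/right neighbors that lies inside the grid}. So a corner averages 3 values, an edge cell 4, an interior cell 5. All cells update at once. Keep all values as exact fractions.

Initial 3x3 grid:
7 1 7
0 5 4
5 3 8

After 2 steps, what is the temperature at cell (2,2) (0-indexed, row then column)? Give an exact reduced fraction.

Step 1: cell (2,2) = 5
Step 2: cell (2,2) = 65/12
Full grid after step 2:
  143/36 107/30 5
  731/240 231/50 22/5
  73/18 931/240 65/12

Answer: 65/12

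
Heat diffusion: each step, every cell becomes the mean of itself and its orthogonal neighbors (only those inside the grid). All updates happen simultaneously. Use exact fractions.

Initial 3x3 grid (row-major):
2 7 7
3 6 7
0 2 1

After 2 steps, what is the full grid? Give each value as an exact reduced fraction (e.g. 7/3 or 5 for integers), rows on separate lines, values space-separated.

Answer: 49/12 43/8 71/12
161/48 83/20 247/48
20/9 49/16 65/18

Derivation:
After step 1:
  4 11/2 7
  11/4 5 21/4
  5/3 9/4 10/3
After step 2:
  49/12 43/8 71/12
  161/48 83/20 247/48
  20/9 49/16 65/18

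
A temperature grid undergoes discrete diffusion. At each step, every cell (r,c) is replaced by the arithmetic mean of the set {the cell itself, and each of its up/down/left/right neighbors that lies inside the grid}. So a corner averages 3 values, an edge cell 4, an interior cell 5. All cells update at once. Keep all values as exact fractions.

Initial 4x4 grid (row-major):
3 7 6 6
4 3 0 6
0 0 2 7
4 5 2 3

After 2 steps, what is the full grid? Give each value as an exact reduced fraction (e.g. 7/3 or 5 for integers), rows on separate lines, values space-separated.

Answer: 143/36 509/120 189/40 31/6
359/120 309/100 179/50 373/80
19/8 47/20 151/50 309/80
31/12 43/16 239/80 23/6

Derivation:
After step 1:
  14/3 19/4 19/4 6
  5/2 14/5 17/5 19/4
  2 2 11/5 9/2
  3 11/4 3 4
After step 2:
  143/36 509/120 189/40 31/6
  359/120 309/100 179/50 373/80
  19/8 47/20 151/50 309/80
  31/12 43/16 239/80 23/6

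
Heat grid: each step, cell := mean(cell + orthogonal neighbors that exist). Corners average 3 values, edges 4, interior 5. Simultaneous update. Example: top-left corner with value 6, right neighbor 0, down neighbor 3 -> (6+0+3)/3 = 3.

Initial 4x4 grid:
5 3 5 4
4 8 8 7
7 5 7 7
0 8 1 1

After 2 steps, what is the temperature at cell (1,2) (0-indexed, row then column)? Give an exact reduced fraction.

Answer: 297/50

Derivation:
Step 1: cell (1,2) = 7
Step 2: cell (1,2) = 297/50
Full grid after step 2:
  61/12 397/80 271/48 101/18
  49/10 617/100 297/50 73/12
  11/2 257/50 587/100 103/20
  25/6 79/16 327/80 17/4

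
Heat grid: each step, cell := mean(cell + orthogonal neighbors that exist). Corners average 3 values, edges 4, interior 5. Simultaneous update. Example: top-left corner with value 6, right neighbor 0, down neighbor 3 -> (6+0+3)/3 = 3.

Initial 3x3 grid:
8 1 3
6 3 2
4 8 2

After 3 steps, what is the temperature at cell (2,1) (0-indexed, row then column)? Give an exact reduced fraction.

Answer: 1381/320

Derivation:
Step 1: cell (2,1) = 17/4
Step 2: cell (2,1) = 73/16
Step 3: cell (2,1) = 1381/320
Full grid after step 3:
  161/36 3613/960 51/16
  4523/960 1631/400 1609/480
  355/72 1381/320 541/144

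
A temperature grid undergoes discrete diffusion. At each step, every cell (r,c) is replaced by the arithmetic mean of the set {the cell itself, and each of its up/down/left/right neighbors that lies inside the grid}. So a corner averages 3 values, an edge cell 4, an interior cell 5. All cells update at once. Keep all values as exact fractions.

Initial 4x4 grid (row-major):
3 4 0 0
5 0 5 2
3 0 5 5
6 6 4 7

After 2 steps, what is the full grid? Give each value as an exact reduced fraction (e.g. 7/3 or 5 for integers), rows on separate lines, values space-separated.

After step 1:
  4 7/4 9/4 2/3
  11/4 14/5 12/5 3
  7/2 14/5 19/5 19/4
  5 4 11/2 16/3
After step 2:
  17/6 27/10 53/30 71/36
  261/80 5/2 57/20 649/240
  281/80 169/50 77/20 1013/240
  25/6 173/40 559/120 187/36

Answer: 17/6 27/10 53/30 71/36
261/80 5/2 57/20 649/240
281/80 169/50 77/20 1013/240
25/6 173/40 559/120 187/36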